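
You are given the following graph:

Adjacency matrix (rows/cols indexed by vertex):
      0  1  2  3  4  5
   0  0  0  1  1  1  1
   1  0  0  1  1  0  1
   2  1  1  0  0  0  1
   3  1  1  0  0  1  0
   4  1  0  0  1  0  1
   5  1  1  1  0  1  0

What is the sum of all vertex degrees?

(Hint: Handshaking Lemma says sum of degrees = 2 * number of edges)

Count edges: 10 edges.
By Handshaking Lemma: sum of degrees = 2 * 10 = 20.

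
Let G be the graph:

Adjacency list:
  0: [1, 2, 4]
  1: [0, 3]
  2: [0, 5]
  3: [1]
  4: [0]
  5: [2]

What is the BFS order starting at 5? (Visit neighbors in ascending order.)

BFS from vertex 5 (neighbors processed in ascending order):
Visit order: 5, 2, 0, 1, 4, 3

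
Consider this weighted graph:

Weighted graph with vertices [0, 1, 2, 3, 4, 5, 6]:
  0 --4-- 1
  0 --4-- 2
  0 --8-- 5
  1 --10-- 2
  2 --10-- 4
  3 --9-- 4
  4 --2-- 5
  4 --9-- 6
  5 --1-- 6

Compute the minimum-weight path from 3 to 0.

Using Dijkstra's algorithm from vertex 3:
Shortest path: 3 -> 4 -> 5 -> 0
Total weight: 9 + 2 + 8 = 19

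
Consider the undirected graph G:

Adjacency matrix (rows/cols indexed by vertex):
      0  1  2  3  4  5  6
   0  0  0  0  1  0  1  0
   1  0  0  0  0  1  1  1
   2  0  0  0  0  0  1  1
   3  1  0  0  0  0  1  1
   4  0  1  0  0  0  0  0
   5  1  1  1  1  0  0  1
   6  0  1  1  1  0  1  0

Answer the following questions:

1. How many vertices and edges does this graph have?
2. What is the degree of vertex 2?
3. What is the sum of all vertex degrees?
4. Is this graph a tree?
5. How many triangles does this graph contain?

Count: 7 vertices, 10 edges.
Vertex 2 has neighbors [5, 6], degree = 2.
Handshaking lemma: 2 * 10 = 20.
A tree on 7 vertices has 6 edges. This graph has 10 edges (4 extra). Not a tree.
Number of triangles = 4.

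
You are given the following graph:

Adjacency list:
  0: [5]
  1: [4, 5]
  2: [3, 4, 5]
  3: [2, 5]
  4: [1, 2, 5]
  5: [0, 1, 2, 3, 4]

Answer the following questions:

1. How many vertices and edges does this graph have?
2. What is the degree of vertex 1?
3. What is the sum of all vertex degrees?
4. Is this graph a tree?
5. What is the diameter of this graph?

Count: 6 vertices, 8 edges.
Vertex 1 has neighbors [4, 5], degree = 2.
Handshaking lemma: 2 * 8 = 16.
A tree on 6 vertices has 5 edges. This graph has 8 edges (3 extra). Not a tree.
Diameter (longest shortest path) = 2.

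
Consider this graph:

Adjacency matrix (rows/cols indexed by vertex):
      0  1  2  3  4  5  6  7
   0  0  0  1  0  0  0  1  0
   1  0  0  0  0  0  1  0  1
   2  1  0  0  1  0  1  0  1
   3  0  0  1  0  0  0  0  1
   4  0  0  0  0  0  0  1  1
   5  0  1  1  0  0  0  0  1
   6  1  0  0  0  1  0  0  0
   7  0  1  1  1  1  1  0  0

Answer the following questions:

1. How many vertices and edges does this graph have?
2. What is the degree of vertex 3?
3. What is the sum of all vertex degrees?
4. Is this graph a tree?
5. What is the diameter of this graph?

Count: 8 vertices, 11 edges.
Vertex 3 has neighbors [2, 7], degree = 2.
Handshaking lemma: 2 * 11 = 22.
A tree on 8 vertices has 7 edges. This graph has 11 edges (4 extra). Not a tree.
Diameter (longest shortest path) = 3.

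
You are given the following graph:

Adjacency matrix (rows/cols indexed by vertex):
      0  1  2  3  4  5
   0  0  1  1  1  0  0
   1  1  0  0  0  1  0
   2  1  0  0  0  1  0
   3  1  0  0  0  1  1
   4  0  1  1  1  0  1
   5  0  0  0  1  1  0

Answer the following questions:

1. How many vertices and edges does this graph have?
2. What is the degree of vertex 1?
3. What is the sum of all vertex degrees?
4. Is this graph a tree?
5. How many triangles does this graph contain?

Count: 6 vertices, 8 edges.
Vertex 1 has neighbors [0, 4], degree = 2.
Handshaking lemma: 2 * 8 = 16.
A tree on 6 vertices has 5 edges. This graph has 8 edges (3 extra). Not a tree.
Number of triangles = 1.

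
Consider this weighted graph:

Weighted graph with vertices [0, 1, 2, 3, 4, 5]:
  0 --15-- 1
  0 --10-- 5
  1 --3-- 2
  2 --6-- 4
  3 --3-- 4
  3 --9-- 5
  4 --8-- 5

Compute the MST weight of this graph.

Applying Kruskal's algorithm (sort edges by weight, add if no cycle):
  Add (1,2) w=3
  Add (3,4) w=3
  Add (2,4) w=6
  Add (4,5) w=8
  Skip (3,5) w=9 (creates cycle)
  Add (0,5) w=10
  Skip (0,1) w=15 (creates cycle)
MST weight = 30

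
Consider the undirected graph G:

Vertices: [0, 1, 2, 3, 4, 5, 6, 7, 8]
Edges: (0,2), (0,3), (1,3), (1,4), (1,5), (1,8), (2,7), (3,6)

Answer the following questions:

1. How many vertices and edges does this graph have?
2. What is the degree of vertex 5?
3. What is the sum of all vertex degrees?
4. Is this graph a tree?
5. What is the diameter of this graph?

Count: 9 vertices, 8 edges.
Vertex 5 has neighbors [1], degree = 1.
Handshaking lemma: 2 * 8 = 16.
A graph is a tree iff it is connected and has exactly n-1 edges. This graph is connected (all 9 vertices in one component) and has 9-1 = 8 edges. It is a tree.
Diameter (longest shortest path) = 5.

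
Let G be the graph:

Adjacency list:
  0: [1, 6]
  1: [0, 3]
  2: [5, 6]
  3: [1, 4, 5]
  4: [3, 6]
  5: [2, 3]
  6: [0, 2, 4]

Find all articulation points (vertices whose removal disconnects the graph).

No articulation points. The graph is biconnected.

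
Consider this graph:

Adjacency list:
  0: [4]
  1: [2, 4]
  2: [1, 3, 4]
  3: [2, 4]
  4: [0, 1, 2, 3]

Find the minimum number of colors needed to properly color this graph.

The graph has a maximum clique of size 3 (lower bound on chromatic number).
A valid 3-coloring: {0: 1, 1: 2, 2: 1, 3: 2, 4: 0}.
Chromatic number = 3.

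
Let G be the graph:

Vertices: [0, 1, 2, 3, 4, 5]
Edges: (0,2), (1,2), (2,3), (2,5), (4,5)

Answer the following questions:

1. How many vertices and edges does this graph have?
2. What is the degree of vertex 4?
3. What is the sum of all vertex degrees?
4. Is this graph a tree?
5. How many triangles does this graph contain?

Count: 6 vertices, 5 edges.
Vertex 4 has neighbors [5], degree = 1.
Handshaking lemma: 2 * 5 = 10.
A graph is a tree iff it is connected and has exactly n-1 edges. This graph is connected (all 6 vertices in one component) and has 6-1 = 5 edges. It is a tree.
Number of triangles = 0.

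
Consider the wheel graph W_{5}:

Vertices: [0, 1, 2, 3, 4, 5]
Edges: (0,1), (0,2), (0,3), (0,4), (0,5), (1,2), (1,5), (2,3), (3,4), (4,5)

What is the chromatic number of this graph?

W_{5} = C_{5} plus a hub adjacent to every cycle vertex.
The outer cycle needs 3 colors (odd cycle); the hub is adjacent to all of them so needs a fresh color.
Chromatic number = 3 + 1 = 4.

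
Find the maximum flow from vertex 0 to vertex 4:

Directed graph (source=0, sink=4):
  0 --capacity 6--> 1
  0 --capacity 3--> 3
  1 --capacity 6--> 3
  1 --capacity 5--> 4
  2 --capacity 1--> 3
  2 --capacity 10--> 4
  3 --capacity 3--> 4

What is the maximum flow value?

Computing max flow:
  Flow on (0->1): 5/6
  Flow on (0->3): 3/3
  Flow on (1->4): 5/5
  Flow on (3->4): 3/3
Maximum flow = 8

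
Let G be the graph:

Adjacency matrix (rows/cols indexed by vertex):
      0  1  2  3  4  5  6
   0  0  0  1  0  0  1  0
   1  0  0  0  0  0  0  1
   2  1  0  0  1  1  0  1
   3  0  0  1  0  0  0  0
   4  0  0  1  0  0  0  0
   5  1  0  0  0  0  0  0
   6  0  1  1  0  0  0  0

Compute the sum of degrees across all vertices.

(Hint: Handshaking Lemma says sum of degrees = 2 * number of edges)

Count edges: 6 edges.
By Handshaking Lemma: sum of degrees = 2 * 6 = 12.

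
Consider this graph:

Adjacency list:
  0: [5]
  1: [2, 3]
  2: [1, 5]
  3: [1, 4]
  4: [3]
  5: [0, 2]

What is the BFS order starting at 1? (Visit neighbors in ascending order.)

BFS from vertex 1 (neighbors processed in ascending order):
Visit order: 1, 2, 3, 5, 4, 0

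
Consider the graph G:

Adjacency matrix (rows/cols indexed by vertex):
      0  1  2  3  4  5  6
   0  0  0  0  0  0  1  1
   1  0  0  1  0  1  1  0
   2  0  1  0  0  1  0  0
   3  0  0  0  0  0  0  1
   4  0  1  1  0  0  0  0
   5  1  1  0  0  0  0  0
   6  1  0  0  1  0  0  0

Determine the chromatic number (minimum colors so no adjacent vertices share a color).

The graph has a maximum clique of size 3 (lower bound on chromatic number).
A valid 3-coloring: {0: 0, 1: 0, 2: 1, 3: 0, 4: 2, 5: 1, 6: 1}.
Chromatic number = 3.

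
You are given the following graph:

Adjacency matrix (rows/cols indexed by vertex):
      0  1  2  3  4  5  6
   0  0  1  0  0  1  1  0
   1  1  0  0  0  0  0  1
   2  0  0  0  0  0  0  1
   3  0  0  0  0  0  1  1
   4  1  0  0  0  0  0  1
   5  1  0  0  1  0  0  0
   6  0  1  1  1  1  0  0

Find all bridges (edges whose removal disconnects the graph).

A bridge is an edge whose removal increases the number of connected components.
Bridges found: (2,6)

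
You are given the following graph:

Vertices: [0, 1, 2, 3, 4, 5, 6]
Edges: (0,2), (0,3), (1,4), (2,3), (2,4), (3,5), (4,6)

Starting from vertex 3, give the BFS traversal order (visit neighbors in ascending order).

BFS from vertex 3 (neighbors processed in ascending order):
Visit order: 3, 0, 2, 5, 4, 1, 6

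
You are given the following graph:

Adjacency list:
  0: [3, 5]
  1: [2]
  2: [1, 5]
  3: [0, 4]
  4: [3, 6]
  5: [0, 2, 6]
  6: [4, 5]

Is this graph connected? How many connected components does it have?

Checking connectivity: the graph has 1 connected component(s).
All vertices are reachable from each other. The graph IS connected.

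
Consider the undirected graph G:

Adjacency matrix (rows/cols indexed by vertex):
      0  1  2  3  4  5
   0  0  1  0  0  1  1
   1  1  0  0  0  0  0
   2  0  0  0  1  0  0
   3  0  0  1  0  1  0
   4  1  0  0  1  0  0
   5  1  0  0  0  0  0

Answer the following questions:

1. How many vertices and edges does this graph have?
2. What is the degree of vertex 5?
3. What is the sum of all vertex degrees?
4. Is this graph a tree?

Count: 6 vertices, 5 edges.
Vertex 5 has neighbors [0], degree = 1.
Handshaking lemma: 2 * 5 = 10.
A graph is a tree iff it is connected and has exactly n-1 edges. This graph is connected (all 6 vertices in one component) and has 6-1 = 5 edges. It is a tree.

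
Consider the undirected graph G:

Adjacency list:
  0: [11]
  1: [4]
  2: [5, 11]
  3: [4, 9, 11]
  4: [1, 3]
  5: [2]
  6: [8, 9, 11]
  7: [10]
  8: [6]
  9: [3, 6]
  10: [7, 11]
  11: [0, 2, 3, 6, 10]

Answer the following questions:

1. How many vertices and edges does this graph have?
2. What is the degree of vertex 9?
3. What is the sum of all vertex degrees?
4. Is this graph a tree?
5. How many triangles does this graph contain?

Count: 12 vertices, 12 edges.
Vertex 9 has neighbors [3, 6], degree = 2.
Handshaking lemma: 2 * 12 = 24.
A tree on 12 vertices has 11 edges. This graph has 12 edges (1 extra). Not a tree.
Number of triangles = 0.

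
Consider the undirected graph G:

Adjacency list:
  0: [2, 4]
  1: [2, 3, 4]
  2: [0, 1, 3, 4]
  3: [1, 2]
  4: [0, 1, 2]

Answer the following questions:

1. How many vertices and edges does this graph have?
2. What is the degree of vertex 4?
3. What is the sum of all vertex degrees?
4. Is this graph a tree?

Count: 5 vertices, 7 edges.
Vertex 4 has neighbors [0, 1, 2], degree = 3.
Handshaking lemma: 2 * 7 = 14.
A tree on 5 vertices has 4 edges. This graph has 7 edges (3 extra). Not a tree.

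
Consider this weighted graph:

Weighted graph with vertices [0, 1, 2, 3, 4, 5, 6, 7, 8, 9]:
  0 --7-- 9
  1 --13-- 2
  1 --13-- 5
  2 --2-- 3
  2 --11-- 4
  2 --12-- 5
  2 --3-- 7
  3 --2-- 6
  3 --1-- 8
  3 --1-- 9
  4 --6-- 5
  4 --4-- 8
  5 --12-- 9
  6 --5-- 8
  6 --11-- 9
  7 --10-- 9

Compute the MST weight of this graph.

Applying Kruskal's algorithm (sort edges by weight, add if no cycle):
  Add (3,9) w=1
  Add (3,8) w=1
  Add (2,3) w=2
  Add (3,6) w=2
  Add (2,7) w=3
  Add (4,8) w=4
  Skip (6,8) w=5 (creates cycle)
  Add (4,5) w=6
  Add (0,9) w=7
  Skip (7,9) w=10 (creates cycle)
  Skip (2,4) w=11 (creates cycle)
  Skip (6,9) w=11 (creates cycle)
  Skip (2,5) w=12 (creates cycle)
  Skip (5,9) w=12 (creates cycle)
  Add (1,2) w=13
  Skip (1,5) w=13 (creates cycle)
MST weight = 39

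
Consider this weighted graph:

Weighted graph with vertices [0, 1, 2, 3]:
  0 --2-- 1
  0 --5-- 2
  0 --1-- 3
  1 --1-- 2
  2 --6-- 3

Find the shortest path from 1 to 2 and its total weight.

Using Dijkstra's algorithm from vertex 1:
Shortest path: 1 -> 2
Total weight: 1 = 1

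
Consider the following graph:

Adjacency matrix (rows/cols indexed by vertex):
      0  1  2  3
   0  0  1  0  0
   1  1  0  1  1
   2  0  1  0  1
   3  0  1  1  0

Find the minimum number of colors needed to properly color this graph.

The graph has a maximum clique of size 3 (lower bound on chromatic number).
A valid 3-coloring: {0: 1, 1: 0, 2: 1, 3: 2}.
Chromatic number = 3.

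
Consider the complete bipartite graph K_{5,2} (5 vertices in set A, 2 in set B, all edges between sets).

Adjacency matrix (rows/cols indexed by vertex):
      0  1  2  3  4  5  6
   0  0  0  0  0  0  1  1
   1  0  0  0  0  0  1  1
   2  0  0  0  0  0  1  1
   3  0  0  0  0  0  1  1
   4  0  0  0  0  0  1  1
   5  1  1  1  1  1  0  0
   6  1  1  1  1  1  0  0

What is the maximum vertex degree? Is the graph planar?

Set-A vertices have degree 2; set-B vertices have degree 5. Maximum degree = max(5,2) = 5.
min(5,2) <= 2, so K_{5,2} avoids a K_{3,3} subdivision and is planar.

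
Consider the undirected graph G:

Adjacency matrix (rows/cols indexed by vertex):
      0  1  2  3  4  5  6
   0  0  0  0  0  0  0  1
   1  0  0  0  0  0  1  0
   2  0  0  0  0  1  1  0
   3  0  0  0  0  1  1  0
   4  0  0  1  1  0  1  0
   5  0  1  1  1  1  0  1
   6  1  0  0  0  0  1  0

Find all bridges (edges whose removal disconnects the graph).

A bridge is an edge whose removal increases the number of connected components.
Bridges found: (0,6), (1,5), (5,6)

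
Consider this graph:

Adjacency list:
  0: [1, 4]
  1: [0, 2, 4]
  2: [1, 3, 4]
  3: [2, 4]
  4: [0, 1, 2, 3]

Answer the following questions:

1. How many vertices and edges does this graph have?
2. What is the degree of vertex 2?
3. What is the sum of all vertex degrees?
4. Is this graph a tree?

Count: 5 vertices, 7 edges.
Vertex 2 has neighbors [1, 3, 4], degree = 3.
Handshaking lemma: 2 * 7 = 14.
A tree on 5 vertices has 4 edges. This graph has 7 edges (3 extra). Not a tree.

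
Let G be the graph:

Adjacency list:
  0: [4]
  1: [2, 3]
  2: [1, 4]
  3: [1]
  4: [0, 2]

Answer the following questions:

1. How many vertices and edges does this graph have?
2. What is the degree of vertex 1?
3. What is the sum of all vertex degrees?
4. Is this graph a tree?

Count: 5 vertices, 4 edges.
Vertex 1 has neighbors [2, 3], degree = 2.
Handshaking lemma: 2 * 4 = 8.
A graph is a tree iff it is connected and has exactly n-1 edges. This graph is connected (all 5 vertices in one component) and has 5-1 = 4 edges. It is a tree.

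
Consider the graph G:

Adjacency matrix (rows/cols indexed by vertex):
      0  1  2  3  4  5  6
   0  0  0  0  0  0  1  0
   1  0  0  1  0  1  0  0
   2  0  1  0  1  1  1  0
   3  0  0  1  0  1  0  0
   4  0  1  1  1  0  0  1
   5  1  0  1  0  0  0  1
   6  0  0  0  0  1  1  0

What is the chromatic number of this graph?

The graph has a maximum clique of size 3 (lower bound on chromatic number).
A valid 3-coloring: {0: 0, 1: 2, 2: 0, 3: 2, 4: 1, 5: 1, 6: 0}.
Chromatic number = 3.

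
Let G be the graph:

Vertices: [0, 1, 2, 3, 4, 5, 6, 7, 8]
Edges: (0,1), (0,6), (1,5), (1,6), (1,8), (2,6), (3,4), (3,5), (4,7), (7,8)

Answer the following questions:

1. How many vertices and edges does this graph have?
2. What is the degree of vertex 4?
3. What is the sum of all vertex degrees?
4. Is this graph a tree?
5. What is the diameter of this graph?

Count: 9 vertices, 10 edges.
Vertex 4 has neighbors [3, 7], degree = 2.
Handshaking lemma: 2 * 10 = 20.
A tree on 9 vertices has 8 edges. This graph has 10 edges (2 extra). Not a tree.
Diameter (longest shortest path) = 5.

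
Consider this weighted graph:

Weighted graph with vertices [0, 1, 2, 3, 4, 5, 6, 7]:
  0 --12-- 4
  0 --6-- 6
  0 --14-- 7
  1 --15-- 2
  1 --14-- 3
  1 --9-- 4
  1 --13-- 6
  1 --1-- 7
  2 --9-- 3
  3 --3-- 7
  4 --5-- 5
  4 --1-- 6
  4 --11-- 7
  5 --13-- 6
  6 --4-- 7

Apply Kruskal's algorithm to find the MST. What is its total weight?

Applying Kruskal's algorithm (sort edges by weight, add if no cycle):
  Add (1,7) w=1
  Add (4,6) w=1
  Add (3,7) w=3
  Add (6,7) w=4
  Add (4,5) w=5
  Add (0,6) w=6
  Skip (1,4) w=9 (creates cycle)
  Add (2,3) w=9
  Skip (4,7) w=11 (creates cycle)
  Skip (0,4) w=12 (creates cycle)
  Skip (1,6) w=13 (creates cycle)
  Skip (5,6) w=13 (creates cycle)
  Skip (0,7) w=14 (creates cycle)
  Skip (1,3) w=14 (creates cycle)
  Skip (1,2) w=15 (creates cycle)
MST weight = 29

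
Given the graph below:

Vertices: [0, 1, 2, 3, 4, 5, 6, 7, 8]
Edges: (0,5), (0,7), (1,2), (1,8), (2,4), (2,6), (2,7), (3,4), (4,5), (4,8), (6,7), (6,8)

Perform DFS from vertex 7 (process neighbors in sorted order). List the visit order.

DFS from vertex 7 (neighbors processed in ascending order):
Visit order: 7, 0, 5, 4, 2, 1, 8, 6, 3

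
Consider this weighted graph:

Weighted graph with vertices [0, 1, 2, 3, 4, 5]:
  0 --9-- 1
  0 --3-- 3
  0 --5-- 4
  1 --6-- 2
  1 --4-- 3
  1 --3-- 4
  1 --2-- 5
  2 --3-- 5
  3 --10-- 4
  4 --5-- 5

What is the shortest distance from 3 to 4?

Using Dijkstra's algorithm from vertex 3:
Shortest path: 3 -> 1 -> 4
Total weight: 4 + 3 = 7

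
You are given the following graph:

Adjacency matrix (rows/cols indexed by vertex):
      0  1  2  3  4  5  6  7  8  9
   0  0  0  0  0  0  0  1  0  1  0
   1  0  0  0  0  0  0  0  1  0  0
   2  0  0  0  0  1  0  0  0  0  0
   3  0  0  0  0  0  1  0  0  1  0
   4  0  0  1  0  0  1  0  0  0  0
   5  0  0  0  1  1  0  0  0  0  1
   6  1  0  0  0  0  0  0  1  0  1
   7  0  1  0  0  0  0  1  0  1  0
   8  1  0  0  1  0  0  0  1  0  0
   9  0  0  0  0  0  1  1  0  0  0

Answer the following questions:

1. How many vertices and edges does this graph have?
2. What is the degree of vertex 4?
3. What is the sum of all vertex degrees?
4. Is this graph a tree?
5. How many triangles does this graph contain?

Count: 10 vertices, 11 edges.
Vertex 4 has neighbors [2, 5], degree = 2.
Handshaking lemma: 2 * 11 = 22.
A tree on 10 vertices has 9 edges. This graph has 11 edges (2 extra). Not a tree.
Number of triangles = 0.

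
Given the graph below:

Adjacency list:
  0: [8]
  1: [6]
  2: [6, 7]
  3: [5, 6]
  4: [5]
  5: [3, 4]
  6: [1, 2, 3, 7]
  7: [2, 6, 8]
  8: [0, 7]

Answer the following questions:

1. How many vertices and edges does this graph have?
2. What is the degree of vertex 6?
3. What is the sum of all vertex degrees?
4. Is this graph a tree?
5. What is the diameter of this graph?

Count: 9 vertices, 9 edges.
Vertex 6 has neighbors [1, 2, 3, 7], degree = 4.
Handshaking lemma: 2 * 9 = 18.
A tree on 9 vertices has 8 edges. This graph has 9 edges (1 extra). Not a tree.
Diameter (longest shortest path) = 6.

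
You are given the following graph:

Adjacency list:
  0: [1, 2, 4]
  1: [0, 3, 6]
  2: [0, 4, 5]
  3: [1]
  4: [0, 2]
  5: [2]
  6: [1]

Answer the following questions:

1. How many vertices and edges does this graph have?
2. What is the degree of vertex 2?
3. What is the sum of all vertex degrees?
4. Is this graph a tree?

Count: 7 vertices, 7 edges.
Vertex 2 has neighbors [0, 4, 5], degree = 3.
Handshaking lemma: 2 * 7 = 14.
A tree on 7 vertices has 6 edges. This graph has 7 edges (1 extra). Not a tree.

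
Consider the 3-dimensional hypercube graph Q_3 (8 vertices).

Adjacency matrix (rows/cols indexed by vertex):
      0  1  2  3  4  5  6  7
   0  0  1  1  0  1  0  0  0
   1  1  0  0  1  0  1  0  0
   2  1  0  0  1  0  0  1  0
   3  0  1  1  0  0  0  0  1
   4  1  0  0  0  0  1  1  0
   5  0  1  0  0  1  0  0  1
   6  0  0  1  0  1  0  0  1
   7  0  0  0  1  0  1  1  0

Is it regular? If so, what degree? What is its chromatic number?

In Q_3, every vertex has exactly 3 neighbors (flip one of 3 bits), so it is 3-regular.
Q_3 is bipartite (partition by bit-parity), so chromatic number = 2.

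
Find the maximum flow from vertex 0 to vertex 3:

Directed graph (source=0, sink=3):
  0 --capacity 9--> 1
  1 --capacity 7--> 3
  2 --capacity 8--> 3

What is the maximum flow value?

Computing max flow:
  Flow on (0->1): 7/9
  Flow on (1->3): 7/7
Maximum flow = 7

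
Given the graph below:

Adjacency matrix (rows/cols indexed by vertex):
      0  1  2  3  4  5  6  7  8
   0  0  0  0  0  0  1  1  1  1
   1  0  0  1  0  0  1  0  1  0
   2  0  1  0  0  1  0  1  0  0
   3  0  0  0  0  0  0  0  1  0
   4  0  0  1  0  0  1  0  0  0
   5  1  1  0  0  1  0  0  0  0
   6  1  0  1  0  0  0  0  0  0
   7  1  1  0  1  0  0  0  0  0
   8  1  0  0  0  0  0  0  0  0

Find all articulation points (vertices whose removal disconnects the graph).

An articulation point is a vertex whose removal disconnects the graph.
Articulation points: [0, 7]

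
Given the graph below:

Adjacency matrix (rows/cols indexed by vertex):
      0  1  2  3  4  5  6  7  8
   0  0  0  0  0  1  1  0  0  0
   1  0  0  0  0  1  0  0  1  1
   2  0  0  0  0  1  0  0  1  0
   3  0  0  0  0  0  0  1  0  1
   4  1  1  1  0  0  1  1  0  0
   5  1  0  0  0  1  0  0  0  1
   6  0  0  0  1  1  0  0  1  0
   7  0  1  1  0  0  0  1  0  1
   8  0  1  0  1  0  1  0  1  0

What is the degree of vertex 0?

Vertex 0 has neighbors [4, 5], so deg(0) = 2.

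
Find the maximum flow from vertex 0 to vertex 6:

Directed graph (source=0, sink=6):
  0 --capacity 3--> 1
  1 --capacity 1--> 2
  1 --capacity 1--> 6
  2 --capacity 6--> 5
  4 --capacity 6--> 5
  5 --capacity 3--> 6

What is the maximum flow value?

Computing max flow:
  Flow on (0->1): 2/3
  Flow on (1->2): 1/1
  Flow on (1->6): 1/1
  Flow on (2->5): 1/6
  Flow on (5->6): 1/3
Maximum flow = 2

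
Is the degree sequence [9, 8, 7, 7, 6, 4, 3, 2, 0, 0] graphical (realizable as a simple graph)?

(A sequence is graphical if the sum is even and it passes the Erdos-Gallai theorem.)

Sum of degrees = 46. Sum is even but fails Erdos-Gallai. The sequence is NOT graphical.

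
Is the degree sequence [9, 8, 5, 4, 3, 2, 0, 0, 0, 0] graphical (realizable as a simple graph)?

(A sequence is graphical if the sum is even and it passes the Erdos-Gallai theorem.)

Sum of degrees = 31. Sum is odd, so the sequence is NOT graphical.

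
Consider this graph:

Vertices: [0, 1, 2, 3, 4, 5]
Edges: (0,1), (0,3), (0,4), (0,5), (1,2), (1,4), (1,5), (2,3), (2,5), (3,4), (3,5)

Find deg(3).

Vertex 3 has neighbors [0, 2, 4, 5], so deg(3) = 4.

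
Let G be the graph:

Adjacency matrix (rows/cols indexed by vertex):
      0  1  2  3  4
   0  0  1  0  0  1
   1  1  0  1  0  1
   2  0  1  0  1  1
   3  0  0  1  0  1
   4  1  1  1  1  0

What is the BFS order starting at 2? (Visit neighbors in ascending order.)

BFS from vertex 2 (neighbors processed in ascending order):
Visit order: 2, 1, 3, 4, 0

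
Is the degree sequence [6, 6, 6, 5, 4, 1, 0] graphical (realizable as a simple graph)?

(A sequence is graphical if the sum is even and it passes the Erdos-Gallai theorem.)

Sum of degrees = 28. Sum is even but fails Erdos-Gallai. The sequence is NOT graphical.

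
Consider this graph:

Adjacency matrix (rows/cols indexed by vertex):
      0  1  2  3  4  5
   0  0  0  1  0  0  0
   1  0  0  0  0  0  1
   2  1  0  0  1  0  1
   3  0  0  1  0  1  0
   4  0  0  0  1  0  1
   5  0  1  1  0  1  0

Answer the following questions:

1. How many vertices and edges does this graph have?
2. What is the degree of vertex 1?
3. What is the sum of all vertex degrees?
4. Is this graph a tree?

Count: 6 vertices, 6 edges.
Vertex 1 has neighbors [5], degree = 1.
Handshaking lemma: 2 * 6 = 12.
A tree on 6 vertices has 5 edges. This graph has 6 edges (1 extra). Not a tree.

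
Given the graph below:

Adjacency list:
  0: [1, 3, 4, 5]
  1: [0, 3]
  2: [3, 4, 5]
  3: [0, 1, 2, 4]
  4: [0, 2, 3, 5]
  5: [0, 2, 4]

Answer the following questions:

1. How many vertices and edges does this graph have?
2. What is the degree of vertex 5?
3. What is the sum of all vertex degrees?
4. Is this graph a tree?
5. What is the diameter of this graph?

Count: 6 vertices, 10 edges.
Vertex 5 has neighbors [0, 2, 4], degree = 3.
Handshaking lemma: 2 * 10 = 20.
A tree on 6 vertices has 5 edges. This graph has 10 edges (5 extra). Not a tree.
Diameter (longest shortest path) = 2.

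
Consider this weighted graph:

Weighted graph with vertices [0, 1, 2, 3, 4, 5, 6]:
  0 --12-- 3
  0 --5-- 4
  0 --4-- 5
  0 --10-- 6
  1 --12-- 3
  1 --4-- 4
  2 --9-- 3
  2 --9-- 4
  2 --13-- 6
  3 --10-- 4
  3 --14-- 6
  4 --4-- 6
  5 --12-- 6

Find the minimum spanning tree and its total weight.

Applying Kruskal's algorithm (sort edges by weight, add if no cycle):
  Add (0,5) w=4
  Add (1,4) w=4
  Add (4,6) w=4
  Add (0,4) w=5
  Add (2,4) w=9
  Add (2,3) w=9
  Skip (0,6) w=10 (creates cycle)
  Skip (3,4) w=10 (creates cycle)
  Skip (0,3) w=12 (creates cycle)
  Skip (1,3) w=12 (creates cycle)
  Skip (5,6) w=12 (creates cycle)
  Skip (2,6) w=13 (creates cycle)
  Skip (3,6) w=14 (creates cycle)
MST weight = 35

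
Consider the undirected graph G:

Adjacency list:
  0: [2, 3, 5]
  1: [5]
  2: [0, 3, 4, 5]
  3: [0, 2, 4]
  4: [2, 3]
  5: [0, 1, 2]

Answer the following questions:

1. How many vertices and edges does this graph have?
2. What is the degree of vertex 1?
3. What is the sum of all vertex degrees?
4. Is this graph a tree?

Count: 6 vertices, 8 edges.
Vertex 1 has neighbors [5], degree = 1.
Handshaking lemma: 2 * 8 = 16.
A tree on 6 vertices has 5 edges. This graph has 8 edges (3 extra). Not a tree.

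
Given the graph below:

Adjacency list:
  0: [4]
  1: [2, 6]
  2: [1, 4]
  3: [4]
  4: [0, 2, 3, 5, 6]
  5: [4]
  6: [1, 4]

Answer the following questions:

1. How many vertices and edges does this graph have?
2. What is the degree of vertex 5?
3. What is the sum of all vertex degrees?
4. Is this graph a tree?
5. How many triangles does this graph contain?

Count: 7 vertices, 7 edges.
Vertex 5 has neighbors [4], degree = 1.
Handshaking lemma: 2 * 7 = 14.
A tree on 7 vertices has 6 edges. This graph has 7 edges (1 extra). Not a tree.
Number of triangles = 0.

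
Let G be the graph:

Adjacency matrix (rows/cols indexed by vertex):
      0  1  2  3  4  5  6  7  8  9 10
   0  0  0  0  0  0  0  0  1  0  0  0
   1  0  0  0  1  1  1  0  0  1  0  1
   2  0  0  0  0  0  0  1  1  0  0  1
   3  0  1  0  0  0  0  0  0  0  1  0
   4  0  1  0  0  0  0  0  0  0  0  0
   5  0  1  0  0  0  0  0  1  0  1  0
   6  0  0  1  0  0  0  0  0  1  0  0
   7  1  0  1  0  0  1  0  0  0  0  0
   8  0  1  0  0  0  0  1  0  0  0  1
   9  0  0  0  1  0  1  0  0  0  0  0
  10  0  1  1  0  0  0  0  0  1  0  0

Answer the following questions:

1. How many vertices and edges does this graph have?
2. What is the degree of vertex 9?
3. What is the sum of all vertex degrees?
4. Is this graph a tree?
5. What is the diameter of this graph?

Count: 11 vertices, 14 edges.
Vertex 9 has neighbors [3, 5], degree = 2.
Handshaking lemma: 2 * 14 = 28.
A tree on 11 vertices has 10 edges. This graph has 14 edges (4 extra). Not a tree.
Diameter (longest shortest path) = 4.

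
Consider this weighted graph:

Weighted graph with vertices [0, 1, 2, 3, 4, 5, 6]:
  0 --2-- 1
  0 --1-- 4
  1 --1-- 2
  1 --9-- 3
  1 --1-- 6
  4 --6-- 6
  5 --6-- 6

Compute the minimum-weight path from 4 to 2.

Using Dijkstra's algorithm from vertex 4:
Shortest path: 4 -> 0 -> 1 -> 2
Total weight: 1 + 2 + 1 = 4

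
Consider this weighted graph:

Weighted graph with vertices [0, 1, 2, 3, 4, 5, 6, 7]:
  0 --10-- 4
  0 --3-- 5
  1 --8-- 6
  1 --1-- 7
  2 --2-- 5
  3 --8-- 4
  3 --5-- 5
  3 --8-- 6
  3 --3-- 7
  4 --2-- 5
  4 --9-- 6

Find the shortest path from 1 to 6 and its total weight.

Using Dijkstra's algorithm from vertex 1:
Shortest path: 1 -> 6
Total weight: 8 = 8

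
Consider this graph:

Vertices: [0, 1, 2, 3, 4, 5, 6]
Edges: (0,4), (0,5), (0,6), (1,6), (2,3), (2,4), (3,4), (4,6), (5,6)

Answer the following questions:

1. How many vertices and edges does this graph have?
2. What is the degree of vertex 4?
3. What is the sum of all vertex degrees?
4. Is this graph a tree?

Count: 7 vertices, 9 edges.
Vertex 4 has neighbors [0, 2, 3, 6], degree = 4.
Handshaking lemma: 2 * 9 = 18.
A tree on 7 vertices has 6 edges. This graph has 9 edges (3 extra). Not a tree.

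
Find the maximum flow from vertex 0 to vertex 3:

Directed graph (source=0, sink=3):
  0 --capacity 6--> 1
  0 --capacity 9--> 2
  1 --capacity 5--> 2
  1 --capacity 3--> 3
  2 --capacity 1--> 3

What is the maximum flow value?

Computing max flow:
  Flow on (0->1): 4/6
  Flow on (1->2): 1/5
  Flow on (1->3): 3/3
  Flow on (2->3): 1/1
Maximum flow = 4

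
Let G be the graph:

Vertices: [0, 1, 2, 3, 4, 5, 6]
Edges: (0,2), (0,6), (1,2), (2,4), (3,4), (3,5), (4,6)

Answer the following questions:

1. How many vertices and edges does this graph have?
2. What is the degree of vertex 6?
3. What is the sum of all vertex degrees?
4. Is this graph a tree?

Count: 7 vertices, 7 edges.
Vertex 6 has neighbors [0, 4], degree = 2.
Handshaking lemma: 2 * 7 = 14.
A tree on 7 vertices has 6 edges. This graph has 7 edges (1 extra). Not a tree.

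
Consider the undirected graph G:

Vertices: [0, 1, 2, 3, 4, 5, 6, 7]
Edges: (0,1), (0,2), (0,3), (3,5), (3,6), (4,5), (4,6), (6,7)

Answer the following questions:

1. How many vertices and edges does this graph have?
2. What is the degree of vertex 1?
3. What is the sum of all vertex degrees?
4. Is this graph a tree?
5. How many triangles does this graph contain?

Count: 8 vertices, 8 edges.
Vertex 1 has neighbors [0], degree = 1.
Handshaking lemma: 2 * 8 = 16.
A tree on 8 vertices has 7 edges. This graph has 8 edges (1 extra). Not a tree.
Number of triangles = 0.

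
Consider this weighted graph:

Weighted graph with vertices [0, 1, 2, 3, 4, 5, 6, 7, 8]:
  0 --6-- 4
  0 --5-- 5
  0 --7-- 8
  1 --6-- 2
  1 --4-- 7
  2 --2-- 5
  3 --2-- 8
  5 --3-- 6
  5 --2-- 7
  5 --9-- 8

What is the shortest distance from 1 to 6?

Using Dijkstra's algorithm from vertex 1:
Shortest path: 1 -> 7 -> 5 -> 6
Total weight: 4 + 2 + 3 = 9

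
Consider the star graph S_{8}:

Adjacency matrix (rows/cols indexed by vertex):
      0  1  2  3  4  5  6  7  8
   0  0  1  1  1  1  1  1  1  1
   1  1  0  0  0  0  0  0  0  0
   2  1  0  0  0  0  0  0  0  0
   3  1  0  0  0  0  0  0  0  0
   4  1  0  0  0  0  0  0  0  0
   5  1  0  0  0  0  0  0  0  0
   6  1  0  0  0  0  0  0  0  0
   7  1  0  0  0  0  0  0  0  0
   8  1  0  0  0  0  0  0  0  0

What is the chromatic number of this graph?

S_{8} has one hub adjacent to 8 leaves; leaves are pairwise non-adjacent.
Color the hub 0 and every leaf 1.
Chromatic number = 2.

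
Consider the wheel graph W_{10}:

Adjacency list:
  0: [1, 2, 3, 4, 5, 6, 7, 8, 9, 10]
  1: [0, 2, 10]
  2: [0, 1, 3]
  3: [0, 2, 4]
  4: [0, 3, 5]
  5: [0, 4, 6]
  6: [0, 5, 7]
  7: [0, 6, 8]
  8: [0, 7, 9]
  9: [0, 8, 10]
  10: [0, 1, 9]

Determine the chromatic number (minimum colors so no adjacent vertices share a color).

W_{10} = C_{10} plus a hub adjacent to every cycle vertex.
The outer cycle needs 2 colors (even cycle); the hub is adjacent to all of them so needs a fresh color.
Chromatic number = 2 + 1 = 3.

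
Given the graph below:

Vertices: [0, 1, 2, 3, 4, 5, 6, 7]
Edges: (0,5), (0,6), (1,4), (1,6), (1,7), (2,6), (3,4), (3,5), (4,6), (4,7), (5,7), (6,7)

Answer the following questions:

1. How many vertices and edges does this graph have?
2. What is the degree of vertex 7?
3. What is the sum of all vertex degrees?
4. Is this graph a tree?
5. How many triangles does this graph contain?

Count: 8 vertices, 12 edges.
Vertex 7 has neighbors [1, 4, 5, 6], degree = 4.
Handshaking lemma: 2 * 12 = 24.
A tree on 8 vertices has 7 edges. This graph has 12 edges (5 extra). Not a tree.
Number of triangles = 4.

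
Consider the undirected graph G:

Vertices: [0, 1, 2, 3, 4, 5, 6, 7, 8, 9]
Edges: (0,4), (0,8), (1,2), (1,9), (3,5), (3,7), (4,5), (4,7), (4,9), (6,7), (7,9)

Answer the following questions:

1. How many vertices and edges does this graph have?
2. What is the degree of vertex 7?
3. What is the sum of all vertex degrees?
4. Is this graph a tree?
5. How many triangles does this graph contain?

Count: 10 vertices, 11 edges.
Vertex 7 has neighbors [3, 4, 6, 9], degree = 4.
Handshaking lemma: 2 * 11 = 22.
A tree on 10 vertices has 9 edges. This graph has 11 edges (2 extra). Not a tree.
Number of triangles = 1.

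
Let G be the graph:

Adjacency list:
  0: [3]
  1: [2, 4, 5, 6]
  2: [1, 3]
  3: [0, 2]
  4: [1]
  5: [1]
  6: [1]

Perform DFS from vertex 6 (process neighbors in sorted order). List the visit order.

DFS from vertex 6 (neighbors processed in ascending order):
Visit order: 6, 1, 2, 3, 0, 4, 5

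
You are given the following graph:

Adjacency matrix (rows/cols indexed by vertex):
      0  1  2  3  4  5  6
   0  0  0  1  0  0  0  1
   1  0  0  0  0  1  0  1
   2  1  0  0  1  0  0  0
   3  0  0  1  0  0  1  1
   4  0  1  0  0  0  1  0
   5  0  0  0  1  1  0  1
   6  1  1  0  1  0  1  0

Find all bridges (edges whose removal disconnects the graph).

No bridges found. The graph is 2-edge-connected (no single edge removal disconnects it).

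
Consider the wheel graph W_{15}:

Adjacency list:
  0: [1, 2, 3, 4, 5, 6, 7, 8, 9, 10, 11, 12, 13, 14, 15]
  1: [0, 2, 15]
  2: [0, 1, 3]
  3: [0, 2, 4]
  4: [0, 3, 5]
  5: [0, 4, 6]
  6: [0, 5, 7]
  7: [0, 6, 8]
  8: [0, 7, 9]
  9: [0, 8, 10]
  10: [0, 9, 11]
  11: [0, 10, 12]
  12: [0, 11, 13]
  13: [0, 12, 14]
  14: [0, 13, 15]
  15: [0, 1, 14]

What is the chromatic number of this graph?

W_{15} = C_{15} plus a hub adjacent to every cycle vertex.
The outer cycle needs 3 colors (odd cycle); the hub is adjacent to all of them so needs a fresh color.
Chromatic number = 3 + 1 = 4.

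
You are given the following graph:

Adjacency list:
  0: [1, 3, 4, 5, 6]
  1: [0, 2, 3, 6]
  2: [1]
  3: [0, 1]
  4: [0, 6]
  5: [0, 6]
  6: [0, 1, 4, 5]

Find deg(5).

Vertex 5 has neighbors [0, 6], so deg(5) = 2.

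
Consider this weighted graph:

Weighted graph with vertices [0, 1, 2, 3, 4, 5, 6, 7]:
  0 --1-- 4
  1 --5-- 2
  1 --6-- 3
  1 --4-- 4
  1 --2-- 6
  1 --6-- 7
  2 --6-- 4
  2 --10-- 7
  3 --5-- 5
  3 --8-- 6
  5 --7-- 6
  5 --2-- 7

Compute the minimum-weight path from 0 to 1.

Using Dijkstra's algorithm from vertex 0:
Shortest path: 0 -> 4 -> 1
Total weight: 1 + 4 = 5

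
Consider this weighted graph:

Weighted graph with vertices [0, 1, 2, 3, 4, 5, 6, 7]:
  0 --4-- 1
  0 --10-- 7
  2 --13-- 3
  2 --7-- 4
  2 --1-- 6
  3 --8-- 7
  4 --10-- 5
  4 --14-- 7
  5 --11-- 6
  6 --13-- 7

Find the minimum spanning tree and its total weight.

Applying Kruskal's algorithm (sort edges by weight, add if no cycle):
  Add (2,6) w=1
  Add (0,1) w=4
  Add (2,4) w=7
  Add (3,7) w=8
  Add (0,7) w=10
  Add (4,5) w=10
  Skip (5,6) w=11 (creates cycle)
  Add (2,3) w=13
  Skip (6,7) w=13 (creates cycle)
  Skip (4,7) w=14 (creates cycle)
MST weight = 53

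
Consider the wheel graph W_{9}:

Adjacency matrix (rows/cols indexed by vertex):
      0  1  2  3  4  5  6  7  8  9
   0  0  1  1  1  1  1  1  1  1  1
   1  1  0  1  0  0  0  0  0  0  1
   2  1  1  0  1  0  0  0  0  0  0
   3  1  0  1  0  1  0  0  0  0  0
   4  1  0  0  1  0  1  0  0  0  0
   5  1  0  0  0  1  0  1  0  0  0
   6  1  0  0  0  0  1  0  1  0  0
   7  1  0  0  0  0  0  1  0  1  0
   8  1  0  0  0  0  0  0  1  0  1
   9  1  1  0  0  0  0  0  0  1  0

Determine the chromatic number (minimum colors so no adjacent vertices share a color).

W_{9} = C_{9} plus a hub adjacent to every cycle vertex.
The outer cycle needs 3 colors (odd cycle); the hub is adjacent to all of them so needs a fresh color.
Chromatic number = 3 + 1 = 4.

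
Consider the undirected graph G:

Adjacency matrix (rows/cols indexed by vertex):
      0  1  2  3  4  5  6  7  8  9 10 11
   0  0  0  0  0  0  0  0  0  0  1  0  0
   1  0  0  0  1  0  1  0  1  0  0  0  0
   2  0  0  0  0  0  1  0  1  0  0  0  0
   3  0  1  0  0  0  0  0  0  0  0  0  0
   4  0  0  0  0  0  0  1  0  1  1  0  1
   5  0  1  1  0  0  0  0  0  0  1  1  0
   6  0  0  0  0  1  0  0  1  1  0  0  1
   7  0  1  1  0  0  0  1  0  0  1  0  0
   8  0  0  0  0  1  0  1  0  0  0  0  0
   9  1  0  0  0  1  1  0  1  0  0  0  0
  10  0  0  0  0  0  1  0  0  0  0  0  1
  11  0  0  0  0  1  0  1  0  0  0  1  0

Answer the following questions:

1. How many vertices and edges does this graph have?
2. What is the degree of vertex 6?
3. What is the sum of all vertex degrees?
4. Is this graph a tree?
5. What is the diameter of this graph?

Count: 12 vertices, 17 edges.
Vertex 6 has neighbors [4, 7, 8, 11], degree = 4.
Handshaking lemma: 2 * 17 = 34.
A tree on 12 vertices has 11 edges. This graph has 17 edges (6 extra). Not a tree.
Diameter (longest shortest path) = 4.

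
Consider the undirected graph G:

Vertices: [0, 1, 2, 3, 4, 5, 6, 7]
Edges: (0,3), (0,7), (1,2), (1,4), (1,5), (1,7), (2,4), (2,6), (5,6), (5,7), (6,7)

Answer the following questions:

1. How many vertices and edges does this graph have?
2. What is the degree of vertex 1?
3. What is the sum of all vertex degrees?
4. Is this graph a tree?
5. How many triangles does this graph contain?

Count: 8 vertices, 11 edges.
Vertex 1 has neighbors [2, 4, 5, 7], degree = 4.
Handshaking lemma: 2 * 11 = 22.
A tree on 8 vertices has 7 edges. This graph has 11 edges (4 extra). Not a tree.
Number of triangles = 3.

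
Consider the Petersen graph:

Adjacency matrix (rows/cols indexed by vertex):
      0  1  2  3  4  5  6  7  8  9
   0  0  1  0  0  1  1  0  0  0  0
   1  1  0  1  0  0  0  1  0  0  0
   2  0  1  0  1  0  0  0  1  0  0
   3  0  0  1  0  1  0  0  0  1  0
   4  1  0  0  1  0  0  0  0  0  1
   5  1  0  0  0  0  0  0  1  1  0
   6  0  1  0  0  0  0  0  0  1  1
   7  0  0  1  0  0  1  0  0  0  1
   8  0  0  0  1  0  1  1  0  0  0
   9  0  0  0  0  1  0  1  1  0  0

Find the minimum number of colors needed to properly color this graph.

The Petersen graph contains odd cycles (e.g. the outer 5-cycle), so chi >= 3.
A proper 3-coloring exists (it is a well-known 3-chromatic graph).
Chromatic number = 3.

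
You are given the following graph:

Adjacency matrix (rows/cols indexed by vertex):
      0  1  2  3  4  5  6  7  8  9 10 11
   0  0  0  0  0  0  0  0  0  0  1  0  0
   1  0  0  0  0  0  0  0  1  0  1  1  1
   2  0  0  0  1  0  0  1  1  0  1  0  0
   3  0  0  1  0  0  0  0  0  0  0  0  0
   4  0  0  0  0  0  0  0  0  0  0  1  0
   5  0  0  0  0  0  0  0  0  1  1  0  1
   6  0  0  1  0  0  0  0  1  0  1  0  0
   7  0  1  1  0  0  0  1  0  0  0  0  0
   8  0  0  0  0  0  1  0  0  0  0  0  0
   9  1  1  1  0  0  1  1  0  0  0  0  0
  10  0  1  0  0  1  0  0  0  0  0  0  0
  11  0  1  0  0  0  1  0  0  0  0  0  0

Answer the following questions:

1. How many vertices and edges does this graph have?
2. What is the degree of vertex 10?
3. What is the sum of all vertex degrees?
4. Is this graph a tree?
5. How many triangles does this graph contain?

Count: 12 vertices, 15 edges.
Vertex 10 has neighbors [1, 4], degree = 2.
Handshaking lemma: 2 * 15 = 30.
A tree on 12 vertices has 11 edges. This graph has 15 edges (4 extra). Not a tree.
Number of triangles = 2.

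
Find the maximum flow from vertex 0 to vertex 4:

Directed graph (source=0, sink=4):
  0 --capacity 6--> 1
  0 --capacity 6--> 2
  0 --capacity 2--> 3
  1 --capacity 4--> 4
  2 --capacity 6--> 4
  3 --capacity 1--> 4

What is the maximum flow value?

Computing max flow:
  Flow on (0->1): 4/6
  Flow on (0->2): 6/6
  Flow on (0->3): 1/2
  Flow on (1->4): 4/4
  Flow on (2->4): 6/6
  Flow on (3->4): 1/1
Maximum flow = 11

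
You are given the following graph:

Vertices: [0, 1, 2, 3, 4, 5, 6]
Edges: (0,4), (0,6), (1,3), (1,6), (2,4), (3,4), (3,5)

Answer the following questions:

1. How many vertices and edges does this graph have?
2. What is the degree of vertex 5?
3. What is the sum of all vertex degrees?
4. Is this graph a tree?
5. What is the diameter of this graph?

Count: 7 vertices, 7 edges.
Vertex 5 has neighbors [3], degree = 1.
Handshaking lemma: 2 * 7 = 14.
A tree on 7 vertices has 6 edges. This graph has 7 edges (1 extra). Not a tree.
Diameter (longest shortest path) = 3.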